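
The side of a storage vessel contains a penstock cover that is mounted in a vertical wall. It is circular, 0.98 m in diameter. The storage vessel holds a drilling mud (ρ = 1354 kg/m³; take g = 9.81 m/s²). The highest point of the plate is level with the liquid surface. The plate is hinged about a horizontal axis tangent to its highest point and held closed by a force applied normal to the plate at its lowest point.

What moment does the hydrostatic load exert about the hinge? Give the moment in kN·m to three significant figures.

M ≈ 3.01 kN·m

γ = ρg = 1354 × 9.81 / 1000 = 13.28274 kN/m³.
The centroid is at the centre, 0.49 m below the top of the plate, so the centroid depth is h_c = 0.49 m.
A = π(0.49)² = 0.754296 m².
Resultant F = γ·h_c·A = 13.28274 × 0.49 × 0.754296 = 4.90937 kN.
I_c = πr⁴/4 = π × 0.49⁴/4 = 0.0452766 m⁴.
Centre of pressure: y_p = y_c + I_c/(y_c·A) = 0.49 + 0.0452766/(0.49 × 0.754296) = 0.49 + 0.1225 = 0.6125 m along the plane.
The resultant acts 0.49 + 0.1225 = 0.6125 m (along the plate) below the hinge at the top edge, so the moment about the hinge is M = F × 0.6125 = 4.90937 × 0.6125 = 3.00699 kN·m.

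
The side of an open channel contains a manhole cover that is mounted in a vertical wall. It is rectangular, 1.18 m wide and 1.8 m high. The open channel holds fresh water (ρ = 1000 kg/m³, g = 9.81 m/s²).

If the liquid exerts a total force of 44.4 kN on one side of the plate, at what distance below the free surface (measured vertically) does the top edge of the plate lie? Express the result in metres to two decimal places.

d_top ≈ 1.23 m

γ = ρg = 1000 × 9.81 = 9810 N/m³ = 9.81 kN/m³.
A = 1.18 × 1.8 = 2.124 m².
From F = γ·h_c·A, the centroid depth is h_c = 44.4/(9.81 × 2.124) = 2.13088 m.
The centroid lies 1.8/2 = 0.9 m below the top edge, so the top edge sits at h_top = 2.13088 − 0.9 = 1.23088 m below the surface.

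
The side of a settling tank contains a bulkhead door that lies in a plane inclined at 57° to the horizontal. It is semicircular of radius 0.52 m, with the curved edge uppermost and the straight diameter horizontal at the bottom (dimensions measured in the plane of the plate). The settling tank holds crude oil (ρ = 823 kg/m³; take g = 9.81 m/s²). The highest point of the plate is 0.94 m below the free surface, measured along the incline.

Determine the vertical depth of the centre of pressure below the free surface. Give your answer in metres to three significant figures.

h_p = 1.05 m

γ = ρg = 823 × 9.81 / 1000 = 8.07363 kN/m³.
Let θ = 57° be the plate's angle to the horizontal; measure y along the incline from where the plane meets the free surface. Vertical depth h = y·sinθ with sinθ = 0.838671.
The centroid lies 4r/(3π) = 0.220695 m above the diameter, so r − 4r/(3π) = 0.52 − 0.220695 = 0.299305 m below the topmost point, so y_c = 0.94 + 0.299305 = 1.2393 m and h_c = 1.2393 × 0.838671 = 1.03936 m.
A = πr²/2 = π × 0.52²/2 = 0.424743 m².
Resultant F = γ·h_c·A = 8.07363 × 1.03936 × 0.424743 = 3.56419 kN.
I_c = (π/8 − 8/(9π))·r⁴ = 0.109757 × 0.52⁴ = 0.00802501 m⁴.
Centre of pressure: y_p = y_c + I_c/(y_c·A) = 1.2393 + 0.00802501/(1.2393 × 0.424743) = 1.2393 + 0.0152455 = 1.25455 m along the plane.
Vertically, h_p = y_p·sinθ = 1.25455 × 0.838671 = 1.05215 m.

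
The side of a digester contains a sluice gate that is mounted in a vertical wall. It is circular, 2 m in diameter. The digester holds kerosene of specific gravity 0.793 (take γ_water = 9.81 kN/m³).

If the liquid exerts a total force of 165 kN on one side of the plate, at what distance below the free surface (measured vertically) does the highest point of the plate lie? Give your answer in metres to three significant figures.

d_top ≈ 5.75 m

γ = 0.793 × 9.81 = 7.77933 kN/m³.
A = π(1)² = 3.14159 m².
From F = γ·h_c·A, the centroid depth is h_c = 165/(7.77933 × 3.14159) = 6.75138 m.
The centroid is at the centre, 1 m below the top of the plate, so the highest point sits at h_top = 6.75138 − 1 = 5.75138 m below the surface.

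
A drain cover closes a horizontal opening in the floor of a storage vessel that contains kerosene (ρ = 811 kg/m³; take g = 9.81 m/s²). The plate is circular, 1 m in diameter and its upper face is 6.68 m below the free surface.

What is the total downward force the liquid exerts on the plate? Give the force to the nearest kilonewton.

F ≈ 42 kN

γ = ρg = 811 × 9.81 / 1000 = 7.95591 kN/m³.
The plate is horizontal, so pressure is uniform at p = γ·h = 7.95591 × 6.68 = 53.1455 kN/m².
A = π(0.5)² = 0.785398 m².
F = p·A = 53.1455 × 0.785398 = 41.7404 kN.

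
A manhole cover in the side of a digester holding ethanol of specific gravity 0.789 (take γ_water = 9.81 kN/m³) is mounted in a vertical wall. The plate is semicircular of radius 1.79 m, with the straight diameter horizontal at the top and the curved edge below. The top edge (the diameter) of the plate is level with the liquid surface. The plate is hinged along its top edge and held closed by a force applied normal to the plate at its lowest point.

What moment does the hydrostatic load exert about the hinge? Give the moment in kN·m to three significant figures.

M ≈ 31.2 kN·m

γ = 0.789 × 9.81 = 7.74009 kN/m³.
The centroid of a semicircle lies 4r/(3π) = 0.7597 m from the diameter, here below the top edge, so the centroid depth is h_c = 0.7597 m.
A = πr²/2 = π × 1.79²/2 = 5.03299 m².
Resultant F = γ·h_c·A = 7.74009 × 0.7597 × 5.03299 = 29.5947 kN.
I_c = (π/8 − 8/(9π))·r⁴ = 0.109757 × 1.79⁴ = 1.12679 m⁴.
Centre of pressure: y_p = y_c + I_c/(y_c·A) = 0.7597 + 1.12679/(0.7597 × 5.03299) = 0.7597 + 0.294696 = 1.0544 m along the plane.
The resultant acts 0.7597 + 0.294696 = 1.0544 m (along the plate) below the hinge at the top edge, so the moment about the hinge is M = F × 1.0544 = 29.5947 × 1.0544 = 31.2047 kN·m.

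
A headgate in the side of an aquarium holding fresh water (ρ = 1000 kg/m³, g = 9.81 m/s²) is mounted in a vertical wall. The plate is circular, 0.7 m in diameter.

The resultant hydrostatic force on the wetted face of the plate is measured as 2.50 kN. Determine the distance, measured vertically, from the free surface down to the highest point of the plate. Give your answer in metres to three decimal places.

d_top ≈ 0.312 m

γ = ρg = 1000 × 9.81 = 9810 N/m³ = 9.81 kN/m³.
A = π(0.35)² = 0.384845 m².
From F = γ·h_c·A, the centroid depth is h_c = 2.50/(9.81 × 0.384845) = 0.662194 m.
The centroid is at the centre, 0.35 m below the top of the plate, so the highest point sits at h_top = 0.662194 − 0.35 = 0.312194 m below the surface.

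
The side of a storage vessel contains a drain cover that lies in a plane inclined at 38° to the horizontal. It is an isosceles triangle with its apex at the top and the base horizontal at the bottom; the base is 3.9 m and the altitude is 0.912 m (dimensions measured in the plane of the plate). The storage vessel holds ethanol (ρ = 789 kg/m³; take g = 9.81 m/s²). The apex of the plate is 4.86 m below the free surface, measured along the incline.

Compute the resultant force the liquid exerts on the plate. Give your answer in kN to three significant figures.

γ = ρg = 789 × 9.81 / 1000 = 7.74009 kN/m³.
Let θ = 38° be the plate's angle to the horizontal; measure y along the incline from where the plane meets the free surface. Vertical depth h = y·sinθ with sinθ = 0.615661.
With the apex up, the centroid sits 2h/3 = 2 × 0.912/3 = 0.608 m below the apex, so y_c = 4.86 + 0.608 = 5.468 m and h_c = 5.468 × 0.615661 = 3.36643 m.
A = ½ × 3.9 × 0.912 = 1.7784 m².
Resultant F = γ·h_c·A = 7.74009 × 3.36643 × 1.7784 = 46.3388 kN.

F ≈ 46.3 kN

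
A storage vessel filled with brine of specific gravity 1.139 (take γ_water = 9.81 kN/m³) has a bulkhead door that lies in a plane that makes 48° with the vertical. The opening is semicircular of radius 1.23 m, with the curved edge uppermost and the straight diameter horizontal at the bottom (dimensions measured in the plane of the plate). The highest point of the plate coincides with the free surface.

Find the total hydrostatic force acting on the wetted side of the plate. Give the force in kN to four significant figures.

γ = 1.139 × 9.81 = 11.17359 kN/m³.
The plate makes 48° with the vertical, i.e. θ = 90° − 48° = 42° to the horizontal. Measuring y along the incline from the free-surface line, vertical depth h = y·sinθ with sinθ = 0.669131.
The centroid lies 4r/(3π) = 0.522028 m above the diameter, so r − 4r/(3π) = 1.23 − 0.522028 = 0.707972 m below the topmost point, so y_c = 0.707972 m and h_c = 0.707972 × 0.669131 = 0.473726 m.
A = πr²/2 = π × 1.23²/2 = 2.37646 m².
Resultant F = γ·h_c·A = 11.17359 × 0.473726 × 2.37646 = 12.5791 kN.

F ≈ 12.58 kN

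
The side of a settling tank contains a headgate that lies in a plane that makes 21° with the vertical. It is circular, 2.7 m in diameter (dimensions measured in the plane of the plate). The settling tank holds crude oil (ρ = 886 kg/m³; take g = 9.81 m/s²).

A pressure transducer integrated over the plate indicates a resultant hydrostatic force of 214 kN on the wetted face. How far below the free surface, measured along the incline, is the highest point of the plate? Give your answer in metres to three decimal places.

y_top ≈ 3.256 m

γ = ρg = 886 × 9.81 / 1000 = 8.69166 kN/m³.
A = π(1.35)² = 5.72555 m².
From F = γ·h_c·A, the centroid depth is h_c = 214/(8.69166 × 5.72555) = 4.30025 m.
The plate makes 21° with the vertical, i.e. θ = 90° − 21° = 69° to the horizontal. Measuring y along the incline from the free-surface line, vertical depth h = y·sinθ with sinθ = 0.933580.
Along the incline, y_c = h_c/sinθ = 4.30025/0.933580 = 4.60619 m.
The centroid is at the centre, 1.35 m below the top of the plate, so the highest point sits at y_top = 4.60619 − 1.35 = 3.25619 m along the incline.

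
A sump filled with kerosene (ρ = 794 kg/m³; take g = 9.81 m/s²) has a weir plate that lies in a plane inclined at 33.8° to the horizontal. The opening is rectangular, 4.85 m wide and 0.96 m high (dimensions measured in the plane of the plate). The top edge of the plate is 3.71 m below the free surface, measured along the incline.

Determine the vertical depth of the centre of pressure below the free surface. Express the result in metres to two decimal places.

h_p = 2.34 m

γ = ρg = 794 × 9.81 / 1000 = 7.78914 kN/m³.
Let θ = 33.8° be the plate's angle to the horizontal; measure y along the incline from where the plane meets the free surface. Vertical depth h = y·sinθ with sinθ = 0.556296.
The centroid lies 0.96/2 = 0.48 m below the top edge, so y_c = 3.71 + 0.48 = 4.19 m and h_c = 4.19 × 0.556296 = 2.33088 m.
A = 4.85 × 0.96 = 4.656 m².
Resultant F = γ·h_c·A = 7.78914 × 2.33088 × 4.656 = 84.5322 kN.
I_c = b·h³/12 = 4.85 × 0.96³/12 = 0.357581 m⁴.
Centre of pressure: y_p = y_c + I_c/(y_c·A) = 4.19 + 0.357581/(4.19 × 4.656) = 4.19 + 0.0183294 = 4.20833 m along the plane.
Vertically, h_p = y_p·sinθ = 4.20833 × 0.556296 = 2.34108 m.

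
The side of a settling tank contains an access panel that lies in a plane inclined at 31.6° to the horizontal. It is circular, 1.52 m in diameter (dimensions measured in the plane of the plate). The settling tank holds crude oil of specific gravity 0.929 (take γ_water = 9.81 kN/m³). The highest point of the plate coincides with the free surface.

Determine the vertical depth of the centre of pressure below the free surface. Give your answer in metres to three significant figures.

γ = 0.929 × 9.81 = 9.11349 kN/m³.
Let θ = 31.6° be the plate's angle to the horizontal; measure y along the incline from where the plane meets the free surface. Vertical depth h = y·sinθ with sinθ = 0.523986.
The centroid is at the centre, 0.76 m below the top of the plate, so y_c = 0.76 m and h_c = 0.76 × 0.523986 = 0.398229 m.
A = π(0.76)² = 1.81458 m².
Resultant F = γ·h_c·A = 9.11349 × 0.398229 × 1.81458 = 6.58558 kN.
I_c = πr⁴/4 = π × 0.76⁴/4 = 0.262026 m⁴.
Centre of pressure: y_p = y_c + I_c/(y_c·A) = 0.76 + 0.262026/(0.76 × 1.81458) = 0.76 + 0.19 = 0.95 m along the plane.
Vertically, h_p = y_p·sinθ = 0.95 × 0.523986 = 0.497787 m.

h_p = 0.498 m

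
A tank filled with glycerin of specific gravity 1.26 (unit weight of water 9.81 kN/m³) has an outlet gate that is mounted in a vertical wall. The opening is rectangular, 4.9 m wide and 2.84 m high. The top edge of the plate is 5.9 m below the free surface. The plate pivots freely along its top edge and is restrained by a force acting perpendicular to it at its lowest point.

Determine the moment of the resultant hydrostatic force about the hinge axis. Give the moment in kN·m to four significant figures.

γ = 1.26 × 9.81 = 12.3606 kN/m³.
The centroid lies 2.84/2 = 1.42 m below the top edge, so the centroid depth is h_c = 5.9 + 1.42 = 7.32 m.
A = 4.9 × 2.84 = 13.916 m².
Resultant F = γ·h_c·A = 12.3606 × 7.32 × 13.916 = 1259.11 kN.
I_c = b·h³/12 = 4.9 × 2.84³/12 = 9.35341 m⁴.
Centre of pressure: y_p = y_c + I_c/(y_c·A) = 7.32 + 9.35341/(7.32 × 13.916) = 7.32 + 0.0918215 = 7.41182 m along the plane.
The resultant acts 1.42 + 0.0918215 = 1.51182 m (along the plate) below the hinge at the top edge, so the moment about the hinge is M = F × 1.51182 = 1259.11 × 1.51182 = 1903.55 kN·m.

M ≈ 1904 kN·m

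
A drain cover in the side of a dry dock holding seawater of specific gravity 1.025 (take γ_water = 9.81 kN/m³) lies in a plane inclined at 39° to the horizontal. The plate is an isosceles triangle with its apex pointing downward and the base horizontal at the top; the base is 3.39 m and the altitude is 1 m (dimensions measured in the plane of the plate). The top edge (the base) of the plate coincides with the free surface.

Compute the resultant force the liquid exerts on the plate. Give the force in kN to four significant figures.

F ≈ 3.575 kN

γ = 1.025 × 9.81 = 10.05525 kN/m³.
Let θ = 39° be the plate's angle to the horizontal; measure y along the incline from where the plane meets the free surface. Vertical depth h = y·sinθ with sinθ = 0.629320.
With the apex down, the centroid sits h/3 = 1/3 = 0.333333 m below the base (the top edge), so y_c = 0.333333 m and h_c = 0.333333 × 0.629320 = 0.209773 m.
A = ½ × 3.39 × 1 = 1.695 m².
Resultant F = γ·h_c·A = 10.05525 × 0.209773 × 1.695 = 3.5753 kN.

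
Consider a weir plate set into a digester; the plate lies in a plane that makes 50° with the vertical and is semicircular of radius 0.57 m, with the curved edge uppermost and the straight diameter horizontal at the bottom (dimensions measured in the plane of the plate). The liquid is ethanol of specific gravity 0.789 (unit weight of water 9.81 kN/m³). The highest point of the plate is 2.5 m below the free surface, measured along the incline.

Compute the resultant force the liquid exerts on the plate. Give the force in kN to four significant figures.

F ≈ 7.181 kN

γ = 0.789 × 9.81 = 7.74009 kN/m³.
The plate makes 50° with the vertical, i.e. θ = 90° − 50° = 40° to the horizontal. Measuring y along the incline from the free-surface line, vertical depth h = y·sinθ with sinθ = 0.642788.
The centroid lies 4r/(3π) = 0.241916 m above the diameter, so r − 4r/(3π) = 0.57 − 0.241916 = 0.328084 m below the topmost point, so y_c = 2.5 + 0.328084 = 2.82808 m and h_c = 2.82808 × 0.642788 = 1.81786 m.
A = πr²/2 = π × 0.57²/2 = 0.510352 m².
Resultant F = γ·h_c·A = 7.74009 × 1.81786 × 0.510352 = 7.18086 kN.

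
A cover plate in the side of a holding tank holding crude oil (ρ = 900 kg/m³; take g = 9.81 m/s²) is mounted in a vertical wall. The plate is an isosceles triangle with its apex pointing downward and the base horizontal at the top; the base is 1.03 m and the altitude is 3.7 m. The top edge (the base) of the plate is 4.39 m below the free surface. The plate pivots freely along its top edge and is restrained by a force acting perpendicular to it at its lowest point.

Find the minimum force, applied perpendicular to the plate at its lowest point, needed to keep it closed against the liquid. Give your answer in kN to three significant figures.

P ≈ 35.0 kN

γ = ρg = 900 × 9.81 / 1000 = 8.829 kN/m³.
With the apex down, the centroid sits h/3 = 3.7/3 = 1.23333 m below the base (the top edge), so the centroid depth is h_c = 4.39 + 1.23333 = 5.62333 m.
A = ½ × 1.03 × 3.7 = 1.9055 m².
Resultant F = γ·h_c·A = 8.829 × 5.62333 × 1.9055 = 94.605 kN.
I_c = b·h³/36 = 1.03 × 3.7³/36 = 1.44924 m⁴.
Centre of pressure: y_p = y_c + I_c/(y_c·A) = 5.62333 + 1.44924/(5.62333 × 1.9055) = 5.62333 + 0.13525 = 5.75858 m along the plane.
The resultant acts 1.23333 + 0.13525 = 1.36858 m (along the plate) below the hinge at the top edge, so the moment about the hinge is M = F × 1.36858 = 94.605 × 1.36858 = 129.475 kN·m.
A normal force at the bottom, 3.7 m from the hinge, must supply this moment: P = 129.475/3.7 = 34.9932 kN.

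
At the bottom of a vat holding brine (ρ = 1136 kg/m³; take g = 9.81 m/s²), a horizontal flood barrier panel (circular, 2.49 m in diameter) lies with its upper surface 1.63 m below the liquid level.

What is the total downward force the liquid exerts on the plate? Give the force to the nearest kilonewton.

γ = ρg = 1136 × 9.81 / 1000 = 11.14416 kN/m³.
The plate is horizontal, so pressure is uniform at p = γ·h = 11.14416 × 1.63 = 18.165 kN/m².
A = π(1.245)² = 4.86955 m².
F = p·A = 18.165 × 4.86955 = 88.4554 kN.

F ≈ 88 kN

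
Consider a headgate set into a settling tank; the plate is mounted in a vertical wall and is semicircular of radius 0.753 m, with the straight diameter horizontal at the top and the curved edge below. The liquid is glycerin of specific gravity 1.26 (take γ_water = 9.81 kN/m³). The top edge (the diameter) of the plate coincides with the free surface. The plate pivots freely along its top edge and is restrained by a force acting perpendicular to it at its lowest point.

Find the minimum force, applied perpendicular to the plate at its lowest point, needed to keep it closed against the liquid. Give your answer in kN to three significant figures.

γ = 1.26 × 9.81 = 12.3606 kN/m³.
The centroid of a semicircle lies 4r/(3π) = 0.319583 m from the diameter, here below the top edge, so the centroid depth is h_c = 0.319583 m.
A = πr²/2 = π × 0.753²/2 = 0.890656 m².
Resultant F = γ·h_c·A = 12.3606 × 0.319583 × 0.890656 = 3.5183 kN.
I_c = (π/8 − 8/(9π))·r⁴ = 0.109757 × 0.753⁴ = 0.0352868 m⁴.
Centre of pressure: y_p = y_c + I_c/(y_c·A) = 0.319583 + 0.0352868/(0.319583 × 0.890656) = 0.319583 + 0.123971 = 0.443554 m along the plane.
The resultant acts 0.319583 + 0.123971 = 0.443554 m (along the plate) below the hinge at the top edge, so the moment about the hinge is M = F × 0.443554 = 3.5183 × 0.443554 = 1.56056 kN·m.
A normal force at the bottom, 0.753 m from the hinge, must supply this moment: P = 1.56056/0.753 = 2.07246 kN.

P ≈ 2.07 kN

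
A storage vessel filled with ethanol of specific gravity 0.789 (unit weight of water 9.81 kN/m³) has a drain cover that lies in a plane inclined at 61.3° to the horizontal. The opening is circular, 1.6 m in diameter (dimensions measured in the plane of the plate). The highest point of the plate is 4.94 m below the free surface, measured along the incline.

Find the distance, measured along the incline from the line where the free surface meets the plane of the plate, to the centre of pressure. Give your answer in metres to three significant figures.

γ = 0.789 × 9.81 = 7.74009 kN/m³.
Let θ = 61.3° be the plate's angle to the horizontal; measure y along the incline from where the plane meets the free surface. Vertical depth h = y·sinθ with sinθ = 0.877146.
The centroid is at the centre, 0.8 m below the top of the plate, so y_c = 4.94 + 0.8 = 5.74 m and h_c = 5.74 × 0.877146 = 5.03482 m.
A = π(0.8)² = 2.01062 m².
Resultant F = γ·h_c·A = 7.74009 × 5.03482 × 2.01062 = 78.3538 kN.
I_c = πr⁴/4 = π × 0.8⁴/4 = 0.321699 m⁴.
Centre of pressure: y_p = y_c + I_c/(y_c·A) = 5.74 + 0.321699/(5.74 × 2.01062) = 5.74 + 0.0278745 = 5.76787 m along the plane.

y_p = 5.77 m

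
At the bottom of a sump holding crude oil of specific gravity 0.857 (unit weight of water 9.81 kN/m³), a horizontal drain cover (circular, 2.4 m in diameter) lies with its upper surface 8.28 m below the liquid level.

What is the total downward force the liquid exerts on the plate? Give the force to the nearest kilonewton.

γ = 0.857 × 9.81 = 8.40717 kN/m³.
The plate is horizontal, so pressure is uniform at p = γ·h = 8.40717 × 8.28 = 69.6114 kN/m².
A = π(1.2)² = 4.52389 m².
F = p·A = 69.6114 × 4.52389 = 314.914 kN.

F ≈ 315 kN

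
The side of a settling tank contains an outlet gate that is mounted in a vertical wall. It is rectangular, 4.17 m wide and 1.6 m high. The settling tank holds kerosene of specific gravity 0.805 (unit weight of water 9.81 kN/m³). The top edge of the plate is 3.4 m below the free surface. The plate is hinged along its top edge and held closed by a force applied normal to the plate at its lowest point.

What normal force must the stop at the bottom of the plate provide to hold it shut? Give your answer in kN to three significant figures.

P ≈ 118 kN

γ = 0.805 × 9.81 = 7.89705 kN/m³.
The centroid lies 1.6/2 = 0.8 m below the top edge, so the centroid depth is h_c = 3.4 + 0.8 = 4.2 m.
A = 4.17 × 1.6 = 6.672 m².
Resultant F = γ·h_c·A = 7.89705 × 4.2 × 6.672 = 221.294 kN.
I_c = b·h³/12 = 4.17 × 1.6³/12 = 1.42336 m⁴.
Centre of pressure: y_p = y_c + I_c/(y_c·A) = 4.2 + 1.42336/(4.2 × 6.672) = 4.2 + 0.0507937 = 4.25079 m along the plane.
The resultant acts 0.8 + 0.0507937 = 0.850794 m (along the plate) below the hinge at the top edge, so the moment about the hinge is M = F × 0.850794 = 221.294 × 0.850794 = 188.276 kN·m.
A normal force at the bottom, 1.6 m from the hinge, must supply this moment: P = 188.276/1.6 = 117.672 kN.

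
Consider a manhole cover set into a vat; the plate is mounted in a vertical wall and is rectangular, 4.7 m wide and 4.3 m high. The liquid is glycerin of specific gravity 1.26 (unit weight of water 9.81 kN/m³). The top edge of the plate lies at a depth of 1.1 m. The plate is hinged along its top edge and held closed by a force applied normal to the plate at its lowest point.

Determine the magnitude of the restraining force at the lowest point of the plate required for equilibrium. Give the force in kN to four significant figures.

γ = 1.26 × 9.81 = 12.3606 kN/m³.
The centroid lies 4.3/2 = 2.15 m below the top edge, so the centroid depth is h_c = 1.1 + 2.15 = 3.25 m.
A = 4.7 × 4.3 = 20.21 m².
Resultant F = γ·h_c·A = 12.3606 × 3.25 × 20.21 = 811.875 kN.
I_c = b·h³/12 = 4.7 × 4.3³/12 = 31.1402 m⁴.
Centre of pressure: y_p = y_c + I_c/(y_c·A) = 3.25 + 31.1402/(3.25 × 20.21) = 3.25 + 0.474102 = 3.7241 m along the plane.
The resultant acts 2.15 + 0.474102 = 2.6241 m (along the plate) below the hinge at the top edge, so the moment about the hinge is M = F × 2.6241 = 811.875 × 2.6241 = 2130.44 kN·m.
A normal force at the bottom, 4.3 m from the hinge, must supply this moment: P = 2130.44/4.3 = 495.451 kN.

P ≈ 495.5 kN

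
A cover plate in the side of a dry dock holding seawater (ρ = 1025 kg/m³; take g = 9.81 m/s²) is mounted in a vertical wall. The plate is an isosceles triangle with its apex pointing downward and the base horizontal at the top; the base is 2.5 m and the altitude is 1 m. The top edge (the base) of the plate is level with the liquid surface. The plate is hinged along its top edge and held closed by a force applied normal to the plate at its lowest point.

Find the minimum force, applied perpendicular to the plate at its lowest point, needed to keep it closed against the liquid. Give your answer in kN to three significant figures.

γ = ρg = 1025 × 9.81 / 1000 = 10.05525 kN/m³.
With the apex down, the centroid sits h/3 = 1/3 = 0.333333 m below the base (the top edge), so the centroid depth is h_c = 0.333333 m.
A = ½ × 2.5 × 1 = 1.25 m².
Resultant F = γ·h_c·A = 10.05525 × 0.333333 × 1.25 = 4.18968 kN.
I_c = b·h³/36 = 2.5 × 1³/36 = 0.0694444 m⁴.
Centre of pressure: y_p = y_c + I_c/(y_c·A) = 0.333333 + 0.0694444/(0.333333 × 1.25) = 0.333333 + 0.166667 = 0.5 m along the plane.
The resultant acts 0.333333 + 0.166667 = 0.5 m (along the plate) below the hinge at the top edge, so the moment about the hinge is M = F × 0.5 = 4.18968 × 0.5 = 2.09484 kN·m.
A normal force at the bottom, 1 m from the hinge, must supply this moment: P = 2.09484/1 = 2.09484 kN.

P ≈ 2.09 kN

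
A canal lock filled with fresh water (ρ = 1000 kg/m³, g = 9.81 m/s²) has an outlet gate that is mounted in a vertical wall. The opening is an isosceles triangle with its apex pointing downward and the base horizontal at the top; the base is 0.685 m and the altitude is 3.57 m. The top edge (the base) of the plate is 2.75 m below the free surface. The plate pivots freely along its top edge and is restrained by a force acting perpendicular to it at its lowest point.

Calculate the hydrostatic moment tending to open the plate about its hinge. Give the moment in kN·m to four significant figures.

M ≈ 64.73 kN·m

γ = ρg = 1000 × 9.81 = 9810 N/m³ = 9.81 kN/m³.
With the apex down, the centroid sits h/3 = 3.57/3 = 1.19 m below the base (the top edge), so the centroid depth is h_c = 2.75 + 1.19 = 3.94 m.
A = ½ × 0.685 × 3.57 = 1.22273 m².
Resultant F = γ·h_c·A = 9.81 × 3.94 × 1.22273 = 47.2602 kN.
I_c = b·h³/36 = 0.685 × 3.57³/36 = 0.86575 m⁴.
Centre of pressure: y_p = y_c + I_c/(y_c·A) = 3.94 + 0.86575/(3.94 × 1.22273) = 3.94 + 0.179707 = 4.11971 m along the plane.
The resultant acts 1.19 + 0.179707 = 1.36971 m (along the plate) below the hinge at the top edge, so the moment about the hinge is M = F × 1.36971 = 47.2602 × 1.36971 = 64.7328 kN·m.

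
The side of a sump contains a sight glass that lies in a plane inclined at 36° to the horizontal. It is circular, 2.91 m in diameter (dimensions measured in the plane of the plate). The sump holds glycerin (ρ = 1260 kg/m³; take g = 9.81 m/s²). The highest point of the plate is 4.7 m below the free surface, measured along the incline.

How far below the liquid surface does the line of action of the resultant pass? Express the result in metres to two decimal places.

h_p = 3.67 m

γ = ρg = 1260 × 9.81 / 1000 = 12.3606 kN/m³.
Let θ = 36° be the plate's angle to the horizontal; measure y along the incline from where the plane meets the free surface. Vertical depth h = y·sinθ with sinθ = 0.587785.
The centroid is at the centre, 1.455 m below the top of the plate, so y_c = 4.7 + 1.455 = 6.155 m and h_c = 6.155 × 0.587785 = 3.61782 m.
A = π(1.455)² = 6.65083 m².
Resultant F = γ·h_c·A = 12.3606 × 3.61782 × 6.65083 = 297.415 kN.
I_c = πr⁴/4 = π × 1.455⁴/4 = 3.51999 m⁴.
Centre of pressure: y_p = y_c + I_c/(y_c·A) = 6.155 + 3.51999/(6.155 × 6.65083) = 6.155 + 0.0859879 = 6.24099 m along the plane.
Vertically, h_p = y_p·sinθ = 6.24099 × 0.587785 = 3.66836 m.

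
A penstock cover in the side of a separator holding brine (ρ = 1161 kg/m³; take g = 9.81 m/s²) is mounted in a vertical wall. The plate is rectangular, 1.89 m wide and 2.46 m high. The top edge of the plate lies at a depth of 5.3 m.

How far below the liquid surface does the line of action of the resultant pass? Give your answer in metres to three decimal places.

h_p = 6.607 m

γ = ρg = 1161 × 9.81 / 1000 = 11.38941 kN/m³.
The centroid lies 2.46/2 = 1.23 m below the top edge, so the centroid depth is h_c = 5.3 + 1.23 = 6.53 m.
A = 1.89 × 2.46 = 4.6494 m².
Resultant F = γ·h_c·A = 11.38941 × 6.53 × 4.6494 = 345.789 kN.
I_c = b·h³/12 = 1.89 × 2.46³/12 = 2.34469 m⁴.
Centre of pressure: y_p = y_c + I_c/(y_c·A) = 6.53 + 2.34469/(6.53 × 4.6494) = 6.53 + 0.0772281 = 6.60723 m along the plane.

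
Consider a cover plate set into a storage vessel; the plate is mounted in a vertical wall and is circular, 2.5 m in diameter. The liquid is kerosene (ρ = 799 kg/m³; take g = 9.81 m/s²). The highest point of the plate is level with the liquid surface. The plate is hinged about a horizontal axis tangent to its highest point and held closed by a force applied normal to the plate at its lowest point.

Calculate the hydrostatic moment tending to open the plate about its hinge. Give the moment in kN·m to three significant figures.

γ = ρg = 799 × 9.81 / 1000 = 7.83819 kN/m³.
The centroid is at the centre, 1.25 m below the top of the plate, so the centroid depth is h_c = 1.25 m.
A = π(1.25)² = 4.90874 m².
Resultant F = γ·h_c·A = 7.83819 × 1.25 × 4.90874 = 48.0945 kN.
I_c = πr⁴/4 = π × 1.25⁴/4 = 1.91748 m⁴.
Centre of pressure: y_p = y_c + I_c/(y_c·A) = 1.25 + 1.91748/(1.25 × 4.90874) = 1.25 + 0.312501 = 1.5625 m along the plane.
The resultant acts 1.25 + 0.312501 = 1.5625 m (along the plate) below the hinge at the top edge, so the moment about the hinge is M = F × 1.5625 = 48.0945 × 1.5625 = 75.1477 kN·m.

M ≈ 75.1 kN·m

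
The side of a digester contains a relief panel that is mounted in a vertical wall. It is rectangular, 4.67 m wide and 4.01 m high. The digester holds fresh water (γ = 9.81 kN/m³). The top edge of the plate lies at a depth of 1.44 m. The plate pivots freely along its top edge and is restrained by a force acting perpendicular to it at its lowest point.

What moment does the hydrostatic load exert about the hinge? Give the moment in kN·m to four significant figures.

γ = 9.81 kN/m³.
The centroid lies 4.01/2 = 2.005 m below the top edge, so the centroid depth is h_c = 1.44 + 2.005 = 3.445 m.
A = 4.67 × 4.01 = 18.7267 m².
Resultant F = γ·h_c·A = 9.81 × 3.445 × 18.7267 = 632.877 kN.
I_c = b·h³/12 = 4.67 × 4.01³/12 = 25.0939 m⁴.
Centre of pressure: y_p = y_c + I_c/(y_c·A) = 3.445 + 25.0939/(3.445 × 18.7267) = 3.445 + 0.388971 = 3.83397 m along the plane.
The resultant acts 2.005 + 0.388971 = 2.39397 m (along the plate) below the hinge at the top edge, so the moment about the hinge is M = F × 2.39397 = 632.877 × 2.39397 = 1515.09 kN·m.

M ≈ 1515 kN·m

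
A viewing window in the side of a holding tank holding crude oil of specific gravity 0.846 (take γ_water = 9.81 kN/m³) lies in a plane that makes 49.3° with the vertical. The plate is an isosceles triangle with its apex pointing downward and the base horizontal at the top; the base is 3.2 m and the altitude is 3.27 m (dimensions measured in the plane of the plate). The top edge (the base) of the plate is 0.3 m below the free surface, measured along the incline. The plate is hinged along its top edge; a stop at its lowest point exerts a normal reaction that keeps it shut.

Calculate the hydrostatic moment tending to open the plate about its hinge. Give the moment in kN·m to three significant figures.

γ = 0.846 × 9.81 = 8.29926 kN/m³.
The plate makes 49.3° with the vertical, i.e. θ = 90° − 49.3° = 40.7° to the horizontal. Measuring y along the incline from the free-surface line, vertical depth h = y·sinθ with sinθ = 0.652098.
With the apex down, the centroid sits h/3 = 3.27/3 = 1.09 m below the base (the top edge), so y_c = 0.3 + 1.09 = 1.39 m and h_c = 1.39 × 0.652098 = 0.906416 m.
A = ½ × 3.2 × 3.27 = 5.232 m².
Resultant F = γ·h_c·A = 8.29926 × 0.906416 × 5.232 = 39.3581 kN.
I_c = b·h³/36 = 3.2 × 3.27³/36 = 3.10807 m⁴.
Centre of pressure: y_p = y_c + I_c/(y_c·A) = 1.39 + 3.10807/(1.39 × 5.232) = 1.39 + 0.427374 = 1.81737 m along the plane.
The resultant acts 1.09 + 0.427374 = 1.51737 m (along the plate) below the hinge at the top edge, so the moment about the hinge is M = F × 1.51737 = 39.3581 × 1.51737 = 59.7208 kN·m.

M ≈ 59.7 kN·m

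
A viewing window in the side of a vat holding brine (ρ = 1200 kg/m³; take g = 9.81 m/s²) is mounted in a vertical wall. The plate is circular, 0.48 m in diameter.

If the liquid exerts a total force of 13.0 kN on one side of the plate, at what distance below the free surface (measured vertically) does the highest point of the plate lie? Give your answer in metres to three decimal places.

d_top ≈ 5.863 m

γ = ρg = 1200 × 9.81 / 1000 = 11.772 kN/m³.
A = π(0.24)² = 0.180956 m².
From F = γ·h_c·A, the centroid depth is h_c = 13.0/(11.772 × 0.180956) = 6.10267 m.
The centroid is at the centre, 0.24 m below the top of the plate, so the highest point sits at h_top = 6.10267 − 0.24 = 5.86267 m below the surface.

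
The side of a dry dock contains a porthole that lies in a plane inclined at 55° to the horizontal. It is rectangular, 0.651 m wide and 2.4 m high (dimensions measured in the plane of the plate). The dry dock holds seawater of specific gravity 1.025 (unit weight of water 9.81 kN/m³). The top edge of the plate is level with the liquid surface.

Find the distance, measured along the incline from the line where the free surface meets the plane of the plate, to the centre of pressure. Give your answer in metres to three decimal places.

y_p = 1.600 m

γ = 1.025 × 9.81 = 10.05525 kN/m³.
Let θ = 55° be the plate's angle to the horizontal; measure y along the incline from where the plane meets the free surface. Vertical depth h = y·sinθ with sinθ = 0.819152.
The centroid lies 2.4/2 = 1.2 m below the top edge, so y_c = 1.2 m and h_c = 1.2 × 0.819152 = 0.982982 m.
A = 0.651 × 2.4 = 1.5624 m².
Resultant F = γ·h_c·A = 10.05525 × 0.982982 × 1.5624 = 15.443 kN.
I_c = b·h³/12 = 0.651 × 2.4³/12 = 0.749952 m⁴.
Centre of pressure: y_p = y_c + I_c/(y_c·A) = 1.2 + 0.749952/(1.2 × 1.5624) = 1.2 + 0.4 = 1.6 m along the plane.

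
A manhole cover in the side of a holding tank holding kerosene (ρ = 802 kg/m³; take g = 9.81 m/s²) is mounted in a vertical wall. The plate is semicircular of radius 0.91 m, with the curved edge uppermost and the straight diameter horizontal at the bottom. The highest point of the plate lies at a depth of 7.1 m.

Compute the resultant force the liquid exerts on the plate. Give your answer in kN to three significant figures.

γ = ρg = 802 × 9.81 / 1000 = 7.86762 kN/m³.
The centroid lies 4r/(3π) = 0.386216 m above the diameter, so r − 4r/(3π) = 0.91 − 0.386216 = 0.523784 m below the topmost point, so the centroid depth is h_c = 7.1 + 0.523784 = 7.62378 m.
A = πr²/2 = π × 0.91²/2 = 1.30078 m².
Resultant F = γ·h_c·A = 7.86762 × 7.62378 × 1.30078 = 78.0221 kN.

F ≈ 78.0 kN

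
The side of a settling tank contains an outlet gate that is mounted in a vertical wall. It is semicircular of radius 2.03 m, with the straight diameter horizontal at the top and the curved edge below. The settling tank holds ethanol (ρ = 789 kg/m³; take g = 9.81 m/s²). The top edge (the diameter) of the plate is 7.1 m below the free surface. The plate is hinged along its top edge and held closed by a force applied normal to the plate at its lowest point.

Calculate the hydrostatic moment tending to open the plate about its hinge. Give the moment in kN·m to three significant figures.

M ≈ 358 kN·m

γ = ρg = 789 × 9.81 / 1000 = 7.74009 kN/m³.
The centroid of a semicircle lies 4r/(3π) = 0.861559 m from the diameter, here below the top edge, so the centroid depth is h_c = 7.1 + 0.861559 = 7.96156 m.
A = πr²/2 = π × 2.03²/2 = 6.47309 m².
Resultant F = γ·h_c·A = 7.74009 × 7.96156 × 6.47309 = 398.892 kN.
I_c = (π/8 − 8/(9π))·r⁴ = 0.109757 × 2.03⁴ = 1.86387 m⁴.
Centre of pressure: y_p = y_c + I_c/(y_c·A) = 7.96156 + 1.86387/(7.96156 × 6.47309) = 7.96156 + 0.0361664 = 7.99773 m along the plane.
The resultant acts 0.861559 + 0.0361664 = 0.897725 m (along the plate) below the hinge at the top edge, so the moment about the hinge is M = F × 0.897725 = 398.892 × 0.897725 = 358.095 kN·m.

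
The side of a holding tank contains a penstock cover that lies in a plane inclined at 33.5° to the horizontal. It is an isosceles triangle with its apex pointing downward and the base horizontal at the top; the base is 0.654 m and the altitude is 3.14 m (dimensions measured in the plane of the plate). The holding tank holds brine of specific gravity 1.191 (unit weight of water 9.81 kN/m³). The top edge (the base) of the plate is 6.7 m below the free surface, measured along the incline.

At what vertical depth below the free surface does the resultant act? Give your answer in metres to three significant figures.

γ = 1.191 × 9.81 = 11.68371 kN/m³.
Let θ = 33.5° be the plate's angle to the horizontal; measure y along the incline from where the plane meets the free surface. Vertical depth h = y·sinθ with sinθ = 0.551937.
With the apex down, the centroid sits h/3 = 3.14/3 = 1.04667 m below the base (the top edge), so y_c = 6.7 + 1.04667 = 7.74667 m and h_c = 7.74667 × 0.551937 = 4.27567 m.
A = ½ × 0.654 × 3.14 = 1.02678 m².
Resultant F = γ·h_c·A = 11.68371 × 4.27567 × 1.02678 = 51.2935 kN.
I_c = b·h³/36 = 0.654 × 3.14³/36 = 0.562424 m⁴.
Centre of pressure: y_p = y_c + I_c/(y_c·A) = 7.74667 + 0.562424/(7.74667 × 1.02678) = 7.74667 + 0.0707085 = 7.81738 m along the plane.
Vertically, h_p = y_p·sinθ = 7.81738 × 0.551937 = 4.3147 m.

h_p = 4.31 m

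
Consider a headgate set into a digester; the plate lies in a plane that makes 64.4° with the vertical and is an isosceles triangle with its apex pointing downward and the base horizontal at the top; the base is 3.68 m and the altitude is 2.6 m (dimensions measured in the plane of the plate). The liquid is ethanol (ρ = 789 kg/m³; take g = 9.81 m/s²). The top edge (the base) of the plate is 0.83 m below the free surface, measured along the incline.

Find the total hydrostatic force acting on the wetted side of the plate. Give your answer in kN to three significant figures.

F ≈ 27.1 kN

γ = ρg = 789 × 9.81 / 1000 = 7.74009 kN/m³.
The plate makes 64.4° with the vertical, i.e. θ = 90° − 64.4° = 25.6° to the horizontal. Measuring y along the incline from the free-surface line, vertical depth h = y·sinθ with sinθ = 0.432086.
With the apex down, the centroid sits h/3 = 2.6/3 = 0.866667 m below the base (the top edge), so y_c = 0.83 + 0.866667 = 1.69667 m and h_c = 1.69667 × 0.432086 = 0.733107 m.
A = ½ × 3.68 × 2.6 = 4.784 m².
Resultant F = γ·h_c·A = 7.74009 × 0.733107 × 4.784 = 27.1459 kN.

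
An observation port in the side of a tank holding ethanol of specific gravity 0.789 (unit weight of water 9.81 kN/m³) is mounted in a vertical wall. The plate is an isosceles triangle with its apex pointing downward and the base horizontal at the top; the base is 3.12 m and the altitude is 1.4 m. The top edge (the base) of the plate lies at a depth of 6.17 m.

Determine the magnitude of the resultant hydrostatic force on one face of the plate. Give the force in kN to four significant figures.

F ≈ 112.2 kN

γ = 0.789 × 9.81 = 7.74009 kN/m³.
With the apex down, the centroid sits h/3 = 1.4/3 = 0.466667 m below the base (the top edge), so the centroid depth is h_c = 6.17 + 0.466667 = 6.63667 m.
A = ½ × 3.12 × 1.4 = 2.184 m².
Resultant F = γ·h_c·A = 7.74009 × 6.63667 × 2.184 = 112.189 kN.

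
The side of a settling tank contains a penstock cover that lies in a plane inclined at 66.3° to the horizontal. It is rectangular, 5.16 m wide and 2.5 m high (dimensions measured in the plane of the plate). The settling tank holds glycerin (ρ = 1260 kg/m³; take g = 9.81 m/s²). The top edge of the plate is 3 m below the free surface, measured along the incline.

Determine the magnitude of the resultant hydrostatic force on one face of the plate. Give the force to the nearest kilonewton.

γ = ρg = 1260 × 9.81 / 1000 = 12.3606 kN/m³.
Let θ = 66.3° be the plate's angle to the horizontal; measure y along the incline from where the plane meets the free surface. Vertical depth h = y·sinθ with sinθ = 0.915663.
The centroid lies 2.5/2 = 1.25 m below the top edge, so y_c = 3 + 1.25 = 4.25 m and h_c = 4.25 × 0.915663 = 3.89157 m.
A = 5.16 × 2.5 = 12.9 m².
Resultant F = γ·h_c·A = 12.3606 × 3.89157 × 12.9 = 620.518 kN.

F ≈ 621 kN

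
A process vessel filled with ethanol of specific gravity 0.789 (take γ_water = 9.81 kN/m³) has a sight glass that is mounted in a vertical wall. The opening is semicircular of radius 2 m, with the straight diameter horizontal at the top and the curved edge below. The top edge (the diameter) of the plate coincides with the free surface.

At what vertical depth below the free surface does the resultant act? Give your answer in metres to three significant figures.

h_p = 1.18 m

γ = 0.789 × 9.81 = 7.74009 kN/m³.
The centroid of a semicircle lies 4r/(3π) = 0.848826 m from the diameter, here below the top edge, so the centroid depth is h_c = 0.848826 m.
A = πr²/2 = π × 2²/2 = 6.28319 m².
Resultant F = γ·h_c·A = 7.74009 × 0.848826 × 6.28319 = 41.2805 kN.
I_c = (π/8 − 8/(9π))·r⁴ = 0.109757 × 2⁴ = 1.75611 m⁴.
Centre of pressure: y_p = y_c + I_c/(y_c·A) = 0.848826 + 1.75611/(0.848826 × 6.28319) = 0.848826 + 0.329271 = 1.1781 m along the plane.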